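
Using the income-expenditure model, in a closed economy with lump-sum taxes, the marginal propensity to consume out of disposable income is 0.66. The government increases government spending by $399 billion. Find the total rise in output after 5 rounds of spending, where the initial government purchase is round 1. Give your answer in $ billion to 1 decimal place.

$1,026.6 billion

Round 1 adds ΔG = $399 billion; each later round is MPC = 0.66 times the previous.
After 5 rounds: 399 + 263.34 + 173.8044 + 114.710904 + 75.70919664 = ΔG·(1 − c^5)/(1 − c) = 399 × (1 − 0.1252332576)/0.34 ≈ $1,026.6 billion.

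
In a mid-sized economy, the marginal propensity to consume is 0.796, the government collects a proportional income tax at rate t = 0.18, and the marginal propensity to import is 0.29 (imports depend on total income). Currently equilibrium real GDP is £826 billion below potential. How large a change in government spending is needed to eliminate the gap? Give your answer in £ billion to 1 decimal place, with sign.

+£526.4 billion

Spending multiplier = 1/(1 − c(1−t) + m) = 1/(1 − 0.796×0.82 + 0.29) = 1/0.63728 ≈ 1.569.
Need ΔY = +£826 billion, so ΔG = ΔY/k = (+£826 billion) × 0.63728 ≈ +£526.4 billion.
The government should increase government spending by £526.4 billion.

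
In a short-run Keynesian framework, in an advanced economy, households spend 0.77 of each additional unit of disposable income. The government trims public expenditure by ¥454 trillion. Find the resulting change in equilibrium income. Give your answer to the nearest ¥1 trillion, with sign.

−¥1,974 trillion

Spending multiplier = 1/(1 − MPC) = 1/(1 − 0.77) = 1/0.23 ≈ 4.348.
ΔY = k × ΔG = (−¥454 trillion) / 0.23 ≈ −¥1,974 trillion.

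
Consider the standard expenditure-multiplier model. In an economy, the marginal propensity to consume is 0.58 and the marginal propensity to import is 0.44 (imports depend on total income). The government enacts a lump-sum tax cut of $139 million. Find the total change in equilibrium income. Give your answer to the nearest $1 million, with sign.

A lump-sum tax change of −$139 million shifts disposable income by +$139 million; first-round consumption changes by −c × ΔT = −0.58 × (−$139 million) = +$80.62 million.
Expenditure multiplier = 1/(1 − c + m) = 1/(1 − 0.58 + 0.44) = 1/0.86 ≈ 1.163.
The tax multiplier is −c × k ≈ −0.674, so ΔY = k × (−c·ΔT) = (+$80.62 million) / 0.86 ≈ +$94 million.

+$94 million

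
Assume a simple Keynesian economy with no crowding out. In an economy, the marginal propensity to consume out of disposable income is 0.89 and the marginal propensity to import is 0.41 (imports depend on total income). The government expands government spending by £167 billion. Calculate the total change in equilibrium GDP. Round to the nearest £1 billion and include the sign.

+£321 billion

Spending multiplier = 1/(1 − c + m) = 1/(1 − 0.89 + 0.41) = 1/0.52 ≈ 1.923.
ΔY = k × ΔG = (+£167 billion) / 0.52 ≈ +£321 billion.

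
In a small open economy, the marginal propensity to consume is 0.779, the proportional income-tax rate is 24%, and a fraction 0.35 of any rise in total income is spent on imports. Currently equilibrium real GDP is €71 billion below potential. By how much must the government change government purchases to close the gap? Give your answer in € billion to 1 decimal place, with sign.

Spending multiplier = 1/(1 − c(1−t) + m) = 1/(1 − 0.779×0.76 + 0.35) = 1/0.75796 ≈ 1.319.
Need ΔY = +€71 billion, so ΔG = ΔY/k = (+€71 billion) × 0.75796 ≈ +€53.8 billion.
The government should increase government purchases by €53.8 billion.

+€53.8 billion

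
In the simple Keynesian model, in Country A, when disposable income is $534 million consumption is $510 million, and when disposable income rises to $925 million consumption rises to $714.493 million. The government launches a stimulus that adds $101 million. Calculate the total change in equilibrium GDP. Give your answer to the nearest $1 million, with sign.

MPC = ΔC/ΔYd = (714.493 − 510)/(925 − 534) = 204.493/391 = 0.523.
Spending multiplier = 1/(1 − MPC) = 1/(1 − 0.523) = 1/0.477 ≈ 2.096.
ΔY = k × ΔG = (+$101 million) / 0.477 ≈ +$212 million.

+$212 million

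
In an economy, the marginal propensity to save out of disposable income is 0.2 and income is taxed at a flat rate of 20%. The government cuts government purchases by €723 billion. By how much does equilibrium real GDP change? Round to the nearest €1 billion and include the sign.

MPC = 1 − MPS = 1 − 0.2 = 0.8.
Spending multiplier = 1/(1 − c(1−t)) = 1/(1 − 0.8×0.8) = 1/0.36 ≈ 2.778.
ΔY = k × ΔG = (−€723 billion) / 0.36 ≈ −€2,008 billion.

−€2,008 billion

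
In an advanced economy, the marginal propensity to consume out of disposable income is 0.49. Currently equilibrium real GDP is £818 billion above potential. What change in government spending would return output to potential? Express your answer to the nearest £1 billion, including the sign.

Spending multiplier = 1/(1 − MPC) = 1/(1 − 0.49) = 1/0.51 ≈ 1.961.
Need ΔY = −£818 billion, so ΔG = ΔY/k = (−£818 billion) × 0.51 ≈ −£417 billion.
The government should cut government spending by £417 billion.

−£417 billion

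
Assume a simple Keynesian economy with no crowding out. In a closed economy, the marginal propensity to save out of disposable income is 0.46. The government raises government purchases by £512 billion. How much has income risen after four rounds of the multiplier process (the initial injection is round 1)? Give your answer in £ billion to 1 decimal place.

£1,018.4 billion

MPC = 1 − MPS = 1 − 0.46 = 0.54.
Round 1 adds ΔG = £512 billion; each later round is MPC = 0.54 times the previous.
After 4 rounds: 512 + 276.48 + 149.2992 + 80.621568 = ΔG·(1 − c^4)/(1 − c) = 512 × (1 − 0.08503056)/0.46 ≈ £1,018.4 billion.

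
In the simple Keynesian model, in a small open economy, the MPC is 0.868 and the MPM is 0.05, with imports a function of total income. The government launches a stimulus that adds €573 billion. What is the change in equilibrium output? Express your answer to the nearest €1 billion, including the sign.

Government-spending multiplier = 1/(1 − c + m) = 1/(1 − 0.868 + 0.05) = 1/0.182 ≈ 5.495.
ΔY = k × ΔG = (+€573 billion) / 0.182 ≈ +€3,148 billion.

+€3,148 billion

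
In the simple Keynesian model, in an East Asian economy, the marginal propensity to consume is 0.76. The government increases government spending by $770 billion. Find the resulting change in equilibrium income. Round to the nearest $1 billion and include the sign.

+$3,208 billion

Spending multiplier = 1/(1 − MPC) = 1/(1 − 0.76) = 1/0.24 ≈ 4.167.
ΔY = k × ΔG = (+$770 billion) / 0.24 ≈ +$3,208 billion.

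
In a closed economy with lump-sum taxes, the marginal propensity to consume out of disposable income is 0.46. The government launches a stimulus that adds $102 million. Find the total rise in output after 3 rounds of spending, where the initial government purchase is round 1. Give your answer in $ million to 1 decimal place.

Round 1 adds ΔG = $102 million; each later round is MPC = 0.46 times the previous.
After 3 rounds: 102 + 46.92 + 21.5832 = ΔG·(1 − c^3)/(1 − c) = 102 × (1 − 0.097336)/0.54 ≈ $170.5 million.

$170.5 million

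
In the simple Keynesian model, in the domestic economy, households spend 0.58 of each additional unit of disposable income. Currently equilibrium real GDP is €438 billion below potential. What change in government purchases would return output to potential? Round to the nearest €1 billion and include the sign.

+€184 billion

Spending multiplier = 1/(1 − MPC) = 1/(1 − 0.58) = 1/0.42 ≈ 2.381.
Need ΔY = +€438 billion, so ΔG = ΔY/k = (+€438 billion) × 0.42 ≈ +€184 billion.
The government should increase government purchases by €184 billion.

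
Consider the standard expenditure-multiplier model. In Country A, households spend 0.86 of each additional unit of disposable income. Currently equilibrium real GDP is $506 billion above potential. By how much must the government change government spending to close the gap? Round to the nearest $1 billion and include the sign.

−$71 billion

Spending multiplier = 1/(1 − MPC) = 1/(1 − 0.86) = 1/0.14 ≈ 7.143.
Need ΔY = −$506 billion, so ΔG = ΔY/k = (−$506 billion) × 0.14 ≈ −$71 billion.
The government should cut government spending by $71 billion.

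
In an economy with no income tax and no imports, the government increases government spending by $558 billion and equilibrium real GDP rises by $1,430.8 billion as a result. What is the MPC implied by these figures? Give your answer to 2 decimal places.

Implied spending multiplier k = ΔY/ΔG = 1,430.8/558 ≈ 2.5642.
Since k = 1/(1 − MPC), MPC = 1 − 1/k = 1 − ΔG/ΔY = 1 − 558/1,430.8 ≈ 0.61.

0.61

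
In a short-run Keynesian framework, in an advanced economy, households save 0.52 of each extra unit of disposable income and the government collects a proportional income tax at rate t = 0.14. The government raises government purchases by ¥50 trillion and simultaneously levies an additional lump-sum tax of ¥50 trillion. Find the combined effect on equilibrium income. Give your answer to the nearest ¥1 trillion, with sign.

MPC = 1 − MPS = 1 − 0.52 = 0.48.
Expenditure multiplier = 1/(1 − c(1−t)) = 1/(1 − 0.48×0.86) = 1/0.5872 ≈ 1.703.
ΔG contributes k·ΔG = (+¥50 trillion) / 0.5872 ≈ +¥85.1 trillion.
ΔT of +¥50 trillion changes first-round spending by −c·ΔT = −¥24 trillion, contributing k·(−c·ΔT) = (−¥24 trillion) / 0.5872 ≈ −¥40.9 trillion.
Net ΔY = k(ΔG − c·ΔT) = (+¥26 trillion) / 0.5872 ≈ +¥44 trillion.

+¥44 trillion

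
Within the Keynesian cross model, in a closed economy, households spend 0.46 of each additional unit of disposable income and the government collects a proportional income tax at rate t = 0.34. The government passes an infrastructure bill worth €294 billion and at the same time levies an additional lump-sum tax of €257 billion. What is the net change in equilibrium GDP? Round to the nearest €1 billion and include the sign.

Expenditure multiplier = 1/(1 − c(1−t)) = 1/(1 − 0.46×0.66) = 1/0.6964 ≈ 1.436.
ΔG contributes k·ΔG = (+€294 billion) / 0.6964 ≈ +€422.2 billion.
ΔT of +€257 billion changes first-round spending by −c·ΔT = −€118.22 billion, contributing k·(−c·ΔT) = (−€118.22 billion) / 0.6964 ≈ −€169.8 billion.
Net ΔY = k(ΔG − c·ΔT) = (+€175.78 billion) / 0.6964 ≈ +€252 billion.

+€252 billion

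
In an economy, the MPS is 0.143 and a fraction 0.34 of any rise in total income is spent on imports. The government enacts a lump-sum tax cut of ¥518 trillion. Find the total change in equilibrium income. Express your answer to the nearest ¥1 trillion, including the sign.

MPC = 1 − MPS = 1 − 0.143 = 0.857.
A lump-sum tax change of −¥518 trillion shifts disposable income by +¥518 trillion; first-round consumption changes by −c × ΔT = −0.857 × (−¥518 trillion) = +¥443.926 trillion.
Expenditure multiplier = 1/(1 − c + m) = 1/(1 − 0.857 + 0.34) = 1/0.483 ≈ 2.07.
The tax multiplier is −c × k ≈ −1.774, so ΔY = k × (−c·ΔT) = (+¥443.926 trillion) / 0.483 ≈ +¥919 trillion.

+¥919 trillion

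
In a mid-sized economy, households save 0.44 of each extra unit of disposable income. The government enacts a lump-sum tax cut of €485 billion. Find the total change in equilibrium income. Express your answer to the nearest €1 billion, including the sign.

MPC = 1 − MPS = 1 − 0.44 = 0.56.
A lump-sum tax change of −€485 billion shifts disposable income by +€485 billion; first-round consumption changes by −c × ΔT = −0.56 × (−€485 billion) = +€271.6 billion.
Expenditure multiplier = 1/(1 − MPC) = 1/(1 − 0.56) = 1/0.44 ≈ 2.273.
The tax multiplier is −c × k ≈ −1.273, so ΔY = k × (−c·ΔT) = (+€271.6 billion) / 0.44 ≈ +€617 billion.

+€617 billion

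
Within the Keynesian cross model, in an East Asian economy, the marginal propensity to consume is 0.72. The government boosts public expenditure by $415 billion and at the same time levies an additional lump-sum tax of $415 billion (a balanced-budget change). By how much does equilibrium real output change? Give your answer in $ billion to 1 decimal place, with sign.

Expenditure multiplier = 1/(1 − MPC) = 1/(1 − 0.72) = 1/0.28 ≈ 3.571.
ΔG contributes k·ΔG = (+$415 billion) / 0.28 ≈ +$1,482.1 billion.
ΔT of +$415 billion changes first-round spending by −c·ΔT = −$298.8 billion, contributing k·(−c·ΔT) = (−$298.8 billion) / 0.28 ≈ −$1,067.1 billion.
With ΔG = ΔT and no other leakages, the balanced-budget multiplier is 1, so ΔY = ΔG = +$415 billion.

+$415.0 billion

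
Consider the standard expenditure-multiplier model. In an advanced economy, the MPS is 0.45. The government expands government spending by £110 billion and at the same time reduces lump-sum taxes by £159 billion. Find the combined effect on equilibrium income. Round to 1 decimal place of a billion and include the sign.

MPC = 1 − MPS = 1 − 0.45 = 0.55.
Expenditure multiplier = 1/(1 − MPC) = 1/(1 − 0.55) = 1/0.45 ≈ 2.222.
ΔG contributes k·ΔG = (+£110 billion) / 0.45 ≈ +£244.4 billion.
ΔT of −£159 billion changes first-round spending by −c·ΔT = +£87.45 billion, contributing k·(−c·ΔT) = (+£87.45 billion) / 0.45 ≈ +£194.3 billion.
Net ΔY = k(ΔG − c·ΔT) = (+£197.45 billion) / 0.45 ≈ +£438.8 billion.

+£438.8 billion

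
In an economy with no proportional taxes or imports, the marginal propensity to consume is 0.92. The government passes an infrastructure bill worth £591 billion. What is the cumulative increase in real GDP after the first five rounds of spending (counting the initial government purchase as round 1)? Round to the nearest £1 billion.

Round 1 adds ΔG = £591 billion; each later round is MPC = 0.92 times the previous.
After 5 rounds: 591 + 543.72 + 500.2224 + 460.204608 + 423.38823936 = ΔG·(1 − c^5)/(1 − c) = 591 × (1 − 0.6590815232)/0.08 ≈ £2,519 billion.

£2,519 billion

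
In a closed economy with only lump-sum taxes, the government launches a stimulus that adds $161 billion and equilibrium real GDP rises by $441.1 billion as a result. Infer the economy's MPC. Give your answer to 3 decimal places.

Implied spending multiplier k = ΔY/ΔG = 441.1/161 ≈ 2.7398.
Since k = 1/(1 − MPC), MPC = 1 − 1/k = 1 − ΔG/ΔY = 1 − 161/441.1 ≈ 0.635.

0.635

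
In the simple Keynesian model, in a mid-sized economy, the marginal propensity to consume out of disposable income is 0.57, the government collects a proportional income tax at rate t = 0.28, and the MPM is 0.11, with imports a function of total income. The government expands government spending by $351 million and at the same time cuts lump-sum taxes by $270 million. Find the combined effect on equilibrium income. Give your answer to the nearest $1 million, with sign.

+$722 million

Expenditure multiplier = 1/(1 − c(1−t) + m) = 1/(1 − 0.57×0.72 + 0.11) = 1/0.6996 ≈ 1.429.
ΔG contributes k·ΔG = (+$351 million) / 0.6996 ≈ +$501.7 million.
ΔT of −$270 million changes first-round spending by −c·ΔT = +$153.9 million, contributing k·(−c·ΔT) = (+$153.9 million) / 0.6996 ≈ +$220 million.
Net ΔY = k(ΔG − c·ΔT) = (+$504.9 million) / 0.6996 ≈ +$722 million.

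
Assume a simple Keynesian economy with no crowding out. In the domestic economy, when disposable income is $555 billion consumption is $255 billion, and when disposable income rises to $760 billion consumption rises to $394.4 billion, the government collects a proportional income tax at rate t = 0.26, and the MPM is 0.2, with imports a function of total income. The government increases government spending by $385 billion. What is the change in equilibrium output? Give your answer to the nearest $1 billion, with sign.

MPC = ΔC/ΔYd = (394.4 − 255)/(760 − 555) = 139.4/205 = 0.68.
Spending multiplier = 1/(1 − c(1−t) + m) = 1/(1 − 0.68×0.74 + 0.2) = 1/0.6968 ≈ 1.435.
ΔY = k × ΔG = (+$385 billion) / 0.6968 ≈ +$553 billion.

+$553 billion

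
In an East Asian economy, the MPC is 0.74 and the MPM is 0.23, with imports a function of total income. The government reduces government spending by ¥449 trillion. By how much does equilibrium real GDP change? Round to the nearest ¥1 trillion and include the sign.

−¥916 trillion

Government-spending multiplier = 1/(1 − c + m) = 1/(1 − 0.74 + 0.23) = 1/0.49 ≈ 2.041.
ΔY = k × ΔG = (−¥449 trillion) / 0.49 ≈ −¥916 trillion.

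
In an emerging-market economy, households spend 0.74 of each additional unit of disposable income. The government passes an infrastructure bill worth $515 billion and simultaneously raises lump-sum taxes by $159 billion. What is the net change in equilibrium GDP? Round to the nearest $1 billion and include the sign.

Expenditure multiplier = 1/(1 − MPC) = 1/(1 − 0.74) = 1/0.26 ≈ 3.846.
ΔG contributes k·ΔG = (+$515 billion) / 0.26 ≈ +$1,980.8 billion.
ΔT of +$159 billion changes first-round spending by −c·ΔT = −$117.66 billion, contributing k·(−c·ΔT) = (−$117.66 billion) / 0.26 ≈ −$452.5 billion.
Net ΔY = k(ΔG − c·ΔT) = (+$397.34 billion) / 0.26 ≈ +$1,528 billion.

+$1,528 billion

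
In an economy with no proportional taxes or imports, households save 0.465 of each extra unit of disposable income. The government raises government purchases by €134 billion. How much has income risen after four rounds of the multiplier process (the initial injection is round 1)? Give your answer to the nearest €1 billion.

€265 billion

MPC = 1 − MPS = 1 − 0.465 = 0.535.
Round 1 adds ΔG = €134 billion; each later round is MPC = 0.535 times the previous.
After 4 rounds: 134 + 71.69 + 38.35415 + 20.51947025 = ΔG·(1 − c^4)/(1 − c) = 134 × (1 − 0.081924750625)/0.465 ≈ €265 billion.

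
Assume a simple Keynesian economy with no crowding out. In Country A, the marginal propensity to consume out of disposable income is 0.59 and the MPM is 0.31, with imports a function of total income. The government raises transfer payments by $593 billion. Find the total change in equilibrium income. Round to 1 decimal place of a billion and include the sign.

The transfer change shifts disposable income by +$593 billion, so first-round consumption changes by c·ΔTR = 0.59 × (+$593 billion) = +$349.87 billion.
Expenditure multiplier = 1/(1 − c + m) = 1/(1 − 0.59 + 0.31) = 1/0.72 ≈ 1.389.
The transfer multiplier is c × k ≈ 0.819, so ΔY = k × (c·ΔTR) = (+$349.87 billion) / 0.72 ≈ +$485.9 billion.

+$485.9 billion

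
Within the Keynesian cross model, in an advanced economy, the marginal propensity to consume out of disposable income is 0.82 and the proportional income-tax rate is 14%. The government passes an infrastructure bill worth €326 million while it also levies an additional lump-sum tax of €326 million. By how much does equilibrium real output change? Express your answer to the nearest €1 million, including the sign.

+€199 million

Expenditure multiplier = 1/(1 − c(1−t)) = 1/(1 − 0.82×0.86) = 1/0.2948 ≈ 3.392.
ΔG contributes k·ΔG = (+€326 million) / 0.2948 ≈ +€1,105.8 million.
ΔT of +€326 million changes first-round spending by −c·ΔT = −€267.32 million, contributing k·(−c·ΔT) = (−€267.32 million) / 0.2948 ≈ −€906.8 million.
Net ΔY = k(ΔG − c·ΔT) = (+€58.68 million) / 0.2948 ≈ +€199 million.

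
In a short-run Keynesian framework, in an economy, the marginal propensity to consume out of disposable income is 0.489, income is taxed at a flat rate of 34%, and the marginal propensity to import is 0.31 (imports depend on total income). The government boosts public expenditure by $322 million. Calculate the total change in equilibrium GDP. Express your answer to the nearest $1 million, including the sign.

Government-spending multiplier = 1/(1 − c(1−t) + m) = 1/(1 − 0.489×0.66 + 0.31) = 1/0.98726 ≈ 1.013.
ΔY = k × ΔG = (+$322 million) / 0.98726 ≈ +$326 million.

+$326 million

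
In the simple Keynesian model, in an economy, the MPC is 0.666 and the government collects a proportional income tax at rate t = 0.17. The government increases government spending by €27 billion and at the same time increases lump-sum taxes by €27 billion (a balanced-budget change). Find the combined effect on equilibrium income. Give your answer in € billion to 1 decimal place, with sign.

Expenditure multiplier = 1/(1 − c(1−t)) = 1/(1 − 0.666×0.83) = 1/0.44722 ≈ 2.236.
ΔG contributes k·ΔG = (+€27 billion) / 0.44722 ≈ +€60.4 billion.
ΔT of +€27 billion changes first-round spending by −c·ΔT = −€17.982 billion, contributing k·(−c·ΔT) = (−€17.982 billion) / 0.44722 ≈ −€40.2 billion.
Net ΔY = k(ΔG − c·ΔT) = (+€9.018 billion) / 0.44722 ≈ +€20.2 billion.

+€20.2 billion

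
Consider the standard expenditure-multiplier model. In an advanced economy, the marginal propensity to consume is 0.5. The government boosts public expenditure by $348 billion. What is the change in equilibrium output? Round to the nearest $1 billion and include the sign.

+$696 billion

Expenditure multiplier = 1/(1 − MPC) = 1/(1 − 0.5) = 1/0.5 = 2.
ΔY = k × ΔG = (+$348 billion) / 0.5 = +$696 billion.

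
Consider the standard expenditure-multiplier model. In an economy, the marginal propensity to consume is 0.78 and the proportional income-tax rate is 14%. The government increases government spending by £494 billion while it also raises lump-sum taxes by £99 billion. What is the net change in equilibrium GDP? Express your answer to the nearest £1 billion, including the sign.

+£1,266 billion

Expenditure multiplier = 1/(1 − c(1−t)) = 1/(1 − 0.78×0.86) = 1/0.3292 ≈ 3.038.
ΔG contributes k·ΔG = (+£494 billion) / 0.3292 ≈ +£1,500.6 billion.
ΔT of +£99 billion changes first-round spending by −c·ΔT = −£77.22 billion, contributing k·(−c·ΔT) = (−£77.22 billion) / 0.3292 ≈ −£234.6 billion.
Net ΔY = k(ΔG − c·ΔT) = (+£416.78 billion) / 0.3292 ≈ +£1,266 billion.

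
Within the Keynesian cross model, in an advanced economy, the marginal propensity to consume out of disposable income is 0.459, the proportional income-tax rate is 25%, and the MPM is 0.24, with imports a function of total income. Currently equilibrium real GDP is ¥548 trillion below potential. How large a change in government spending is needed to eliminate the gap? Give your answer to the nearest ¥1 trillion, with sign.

Spending multiplier = 1/(1 − c(1−t) + m) = 1/(1 − 0.459×0.75 + 0.24) = 1/0.89575 ≈ 1.116.
Need ΔY = +¥548 trillion, so ΔG = ΔY/k = (+¥548 trillion) × 0.89575 ≈ +¥491 trillion.
The government should increase government spending by ¥491 trillion.

+¥491 trillion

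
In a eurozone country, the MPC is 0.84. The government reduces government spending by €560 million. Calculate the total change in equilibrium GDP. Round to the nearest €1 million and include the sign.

−€3,500 million

Government-spending multiplier = 1/(1 − MPC) = 1/(1 − 0.84) = 1/0.16 = 6.25.
ΔY = k × ΔG = (−€560 million) / 0.16 = −€3,500 million.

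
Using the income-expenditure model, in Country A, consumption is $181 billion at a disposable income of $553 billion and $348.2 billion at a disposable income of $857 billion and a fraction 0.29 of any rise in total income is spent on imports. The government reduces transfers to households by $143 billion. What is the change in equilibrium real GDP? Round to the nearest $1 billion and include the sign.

MPC = ΔC/ΔYd = (348.2 − 181)/(857 − 553) = 167.2/304 = 0.55.
The transfer change shifts disposable income by −$143 billion, so first-round consumption changes by c·ΔTR = 0.55 × (−$143 billion) = −$78.65 billion.
Expenditure multiplier = 1/(1 − c + m) = 1/(1 − 0.55 + 0.29) = 1/0.74 ≈ 1.351.
The transfer multiplier is c × k ≈ 0.743, so ΔY = k × (c·ΔTR) = (−$78.65 billion) / 0.74 ≈ −$106 billion.

−$106 billion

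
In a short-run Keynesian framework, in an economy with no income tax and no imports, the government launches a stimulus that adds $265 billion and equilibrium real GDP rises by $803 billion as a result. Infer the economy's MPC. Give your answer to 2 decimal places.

Implied spending multiplier k = ΔY/ΔG = 803/265 ≈ 3.0302.
Since k = 1/(1 − MPC), MPC = 1 − 1/k = 1 − ΔG/ΔY = 1 − 265/803 ≈ 0.67.

0.67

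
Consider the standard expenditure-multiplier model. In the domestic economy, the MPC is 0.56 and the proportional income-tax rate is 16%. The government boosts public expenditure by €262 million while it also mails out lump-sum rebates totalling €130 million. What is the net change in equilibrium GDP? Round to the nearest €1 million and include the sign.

Expenditure multiplier = 1/(1 − c(1−t)) = 1/(1 − 0.56×0.84) = 1/0.5296 ≈ 1.888.
ΔG contributes k·ΔG = (+€262 million) / 0.5296 ≈ +€494.7 million.
ΔT of −€130 million changes first-round spending by −c·ΔT = +€72.8 million, contributing k·(−c·ΔT) = (+€72.8 million) / 0.5296 ≈ +€137.5 million.
Net ΔY = k(ΔG − c·ΔT) = (+€334.8 million) / 0.5296 ≈ +€632 million.

+€632 million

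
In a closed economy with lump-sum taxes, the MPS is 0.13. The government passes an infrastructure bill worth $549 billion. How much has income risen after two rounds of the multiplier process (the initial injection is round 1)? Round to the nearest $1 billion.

MPC = 1 − MPS = 1 − 0.13 = 0.87.
Round 1 adds ΔG = $549 billion; each later round is MPC = 0.87 times the previous.
After 2 rounds: 549 + 477.63 = ΔG·(1 − c^2)/(1 − c) = 549 × (1 − 0.7569)/0.13 ≈ $1,027 billion.

$1,027 billion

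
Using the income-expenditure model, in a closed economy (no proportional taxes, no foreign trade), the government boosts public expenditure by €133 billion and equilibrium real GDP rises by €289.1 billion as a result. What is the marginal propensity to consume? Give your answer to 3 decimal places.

Implied spending multiplier k = ΔY/ΔG = 289.1/133 ≈ 2.1737.
Since k = 1/(1 − MPC), MPC = 1 − 1/k = 1 − ΔG/ΔY = 1 − 133/289.1 ≈ 0.540.

0.540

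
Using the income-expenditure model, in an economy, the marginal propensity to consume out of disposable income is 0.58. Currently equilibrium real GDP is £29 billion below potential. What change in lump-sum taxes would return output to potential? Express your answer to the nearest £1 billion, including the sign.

Spending multiplier = 1/(1 − MPC) = 1/(1 − 0.58) = 1/0.42 ≈ 2.381.
Tax multiplier = −c·k = −0.58/0.42 ≈ −1.381. Need ΔY = +£29 billion, so ΔT = ΔY/(−c·k) = −(+£29 billion) × 0.42 / 0.58 = −£21 billion.
The government should cut lump-sum taxes by £21 billion.

−£21 billion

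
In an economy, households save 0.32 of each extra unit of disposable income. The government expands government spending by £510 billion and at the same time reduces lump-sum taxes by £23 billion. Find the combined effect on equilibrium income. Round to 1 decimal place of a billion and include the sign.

+£1,642.6 billion

MPC = 1 − MPS = 1 − 0.32 = 0.68.
Expenditure multiplier = 1/(1 − MPC) = 1/(1 − 0.68) = 1/0.32 = 3.125.
ΔG contributes k·ΔG = (+£510 billion) / 0.32 ≈ +£1,593.8 billion.
ΔT of −£23 billion changes first-round spending by −c·ΔT = +£15.64 billion, contributing k·(−c·ΔT) = (+£15.64 billion) / 0.32 ≈ +£48.9 billion.
Net ΔY = k(ΔG − c·ΔT) = (+£525.64 billion) / 0.32 ≈ +£1,642.6 billion.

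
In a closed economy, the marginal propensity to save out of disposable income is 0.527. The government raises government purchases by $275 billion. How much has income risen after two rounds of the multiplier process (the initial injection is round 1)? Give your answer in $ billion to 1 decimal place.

$405.1 billion

MPC = 1 − MPS = 1 − 0.527 = 0.473.
Round 1 adds ΔG = $275 billion; each later round is MPC = 0.473 times the previous.
After 2 rounds: 275 + 130.075 = ΔG·(1 − c^2)/(1 − c) = 275 × (1 − 0.223729)/0.527 ≈ $405.1 billion.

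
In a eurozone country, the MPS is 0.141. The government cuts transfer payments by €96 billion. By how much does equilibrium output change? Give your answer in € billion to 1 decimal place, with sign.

−€584.9 billion

MPC = 1 − MPS = 1 − 0.141 = 0.859.
The transfer change shifts disposable income by −€96 billion, so first-round consumption changes by c·ΔTR = 0.859 × (−€96 billion) = −€82.464 billion.
Expenditure multiplier = 1/(1 − MPC) = 1/(1 − 0.859) = 1/0.141 ≈ 7.092.
The transfer multiplier is c × k ≈ 6.092, so ΔY = k × (c·ΔTR) = (−€82.464 billion) / 0.141 ≈ −€584.9 billion.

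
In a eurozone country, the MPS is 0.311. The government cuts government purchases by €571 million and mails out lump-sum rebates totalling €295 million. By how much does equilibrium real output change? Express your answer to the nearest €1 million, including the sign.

MPC = 1 − MPS = 1 − 0.311 = 0.689.
Expenditure multiplier = 1/(1 − MPC) = 1/(1 − 0.689) = 1/0.311 ≈ 3.215.
ΔG contributes k·ΔG = (−€571 million) / 0.311 ≈ −€1,836 million.
ΔT of −€295 million changes first-round spending by −c·ΔT = +€203.255 million, contributing k·(−c·ΔT) = (+€203.255 million) / 0.311 ≈ +€653.6 million.
Net ΔY = k(ΔG − c·ΔT) = (−€367.745 million) / 0.311 ≈ −€1,182 million.

−€1,182 million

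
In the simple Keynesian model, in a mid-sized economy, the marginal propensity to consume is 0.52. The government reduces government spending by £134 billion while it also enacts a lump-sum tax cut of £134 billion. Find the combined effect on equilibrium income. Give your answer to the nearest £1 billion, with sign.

Expenditure multiplier = 1/(1 − MPC) = 1/(1 − 0.52) = 1/0.48 ≈ 2.083.
ΔG contributes k·ΔG = (−£134 billion) / 0.48 ≈ −£279.2 billion.
ΔT of −£134 billion changes first-round spending by −c·ΔT = +£69.68 billion, contributing k·(−c·ΔT) = (+£69.68 billion) / 0.48 ≈ +£145.2 billion.
With ΔG = ΔT and no other leakages, the balanced-budget multiplier is 1, so ΔY = ΔG = −£134 billion.

−£134 billion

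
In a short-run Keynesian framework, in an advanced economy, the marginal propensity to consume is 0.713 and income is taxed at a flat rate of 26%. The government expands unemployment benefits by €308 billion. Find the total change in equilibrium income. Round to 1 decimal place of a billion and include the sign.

+€464.9 billion

The transfer change shifts disposable income by +€308 billion, so first-round consumption changes by c·ΔTR = 0.713 × (+€308 billion) = +€219.604 billion.
Expenditure multiplier = 1/(1 − c(1−t)) = 1/(1 − 0.713×0.74) = 1/0.47238 ≈ 2.117.
The transfer multiplier is c × k ≈ 1.509, so ΔY = k × (c·ΔTR) = (+€219.604 billion) / 0.47238 ≈ +€464.9 billion.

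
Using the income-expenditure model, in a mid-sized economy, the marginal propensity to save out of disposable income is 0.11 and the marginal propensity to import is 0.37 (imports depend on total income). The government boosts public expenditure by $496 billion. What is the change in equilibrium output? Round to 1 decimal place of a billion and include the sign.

MPC = 1 − MPS = 1 − 0.11 = 0.89.
Government-spending multiplier = 1/(1 − c + m) = 1/(1 − 0.89 + 0.37) = 1/0.48 ≈ 2.083.
ΔY = k × ΔG = (+$496 billion) / 0.48 ≈ +$1,033.3 billion.

+$1,033.3 billion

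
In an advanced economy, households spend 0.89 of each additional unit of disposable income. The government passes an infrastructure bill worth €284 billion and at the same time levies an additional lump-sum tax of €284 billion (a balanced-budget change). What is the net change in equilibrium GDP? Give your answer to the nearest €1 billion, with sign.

+€284 billion

Expenditure multiplier = 1/(1 − MPC) = 1/(1 − 0.89) = 1/0.11 ≈ 9.091.
ΔG contributes k·ΔG = (+€284 billion) / 0.11 ≈ +€2,581.8 billion.
ΔT of +€284 billion changes first-round spending by −c·ΔT = −€252.76 billion, contributing k·(−c·ΔT) = (−€252.76 billion) / 0.11 ≈ −€2,297.8 billion.
With ΔG = ΔT and no other leakages, the balanced-budget multiplier is 1, so ΔY = ΔG = +€284 billion.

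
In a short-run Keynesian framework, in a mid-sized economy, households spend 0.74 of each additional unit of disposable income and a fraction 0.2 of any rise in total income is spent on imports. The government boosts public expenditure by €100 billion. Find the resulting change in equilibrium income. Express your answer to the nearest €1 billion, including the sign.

Expenditure multiplier = 1/(1 − c + m) = 1/(1 − 0.74 + 0.2) = 1/0.46 ≈ 2.174.
ΔY = k × ΔG = (+€100 billion) / 0.46 ≈ +€217 billion.

+€217 billion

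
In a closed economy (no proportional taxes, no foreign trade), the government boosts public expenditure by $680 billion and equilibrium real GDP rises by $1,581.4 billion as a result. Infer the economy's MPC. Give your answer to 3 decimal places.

0.570

Implied spending multiplier k = ΔY/ΔG = 1,581.4/680 ≈ 2.3256.
Since k = 1/(1 − MPC), MPC = 1 − 1/k = 1 − ΔG/ΔY = 1 − 680/1,581.4 ≈ 0.570.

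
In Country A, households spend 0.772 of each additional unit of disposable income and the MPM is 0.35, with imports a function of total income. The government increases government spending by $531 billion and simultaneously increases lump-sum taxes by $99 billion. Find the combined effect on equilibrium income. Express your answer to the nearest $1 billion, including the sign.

Expenditure multiplier = 1/(1 − c + m) = 1/(1 − 0.772 + 0.35) = 1/0.578 ≈ 1.73.
ΔG contributes k·ΔG = (+$531 billion) / 0.578 ≈ +$918.7 billion.
ΔT of +$99 billion changes first-round spending by −c·ΔT = −$76.428 billion, contributing k·(−c·ΔT) = (−$76.428 billion) / 0.578 ≈ −$132.2 billion.
Net ΔY = k(ΔG − c·ΔT) = (+$454.572 billion) / 0.578 ≈ +$786 billion.

+$786 billion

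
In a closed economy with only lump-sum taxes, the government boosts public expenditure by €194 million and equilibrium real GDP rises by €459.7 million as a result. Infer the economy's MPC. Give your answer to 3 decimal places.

0.578

Implied spending multiplier k = ΔY/ΔG = 459.7/194 ≈ 2.3696.
Since k = 1/(1 − MPC), MPC = 1 − 1/k = 1 − ΔG/ΔY = 1 − 194/459.7 ≈ 0.578.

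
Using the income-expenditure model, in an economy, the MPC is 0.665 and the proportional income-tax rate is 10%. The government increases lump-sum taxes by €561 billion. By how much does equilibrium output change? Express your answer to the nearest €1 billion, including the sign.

A lump-sum tax change of +€561 billion shifts disposable income by −€561 billion; first-round consumption changes by −c × ΔT = −0.665 × (+€561 billion) = −€373.065 billion.
Expenditure multiplier = 1/(1 − c(1−t)) = 1/(1 − 0.665×0.9) = 1/0.4015 ≈ 2.491.
The tax multiplier is −c × k ≈ −1.656, so ΔY = k × (−c·ΔT) = (−€373.065 billion) / 0.4015 ≈ −€929 billion.

−€929 billion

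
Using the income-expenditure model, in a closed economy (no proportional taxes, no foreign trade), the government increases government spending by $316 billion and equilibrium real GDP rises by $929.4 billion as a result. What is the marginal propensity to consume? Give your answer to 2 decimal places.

0.66

Implied spending multiplier k = ΔY/ΔG = 929.4/316 ≈ 2.9411.
Since k = 1/(1 − MPC), MPC = 1 − 1/k = 1 − ΔG/ΔY = 1 − 316/929.4 ≈ 0.66.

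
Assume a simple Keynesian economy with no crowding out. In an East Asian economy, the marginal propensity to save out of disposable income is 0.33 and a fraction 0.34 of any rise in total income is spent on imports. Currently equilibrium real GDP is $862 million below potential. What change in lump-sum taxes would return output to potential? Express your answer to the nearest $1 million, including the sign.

−$862 million

MPC = 1 − MPS = 1 − 0.33 = 0.67.
Spending multiplier = 1/(1 − c + m) = 1/(1 − 0.67 + 0.34) = 1/0.67 ≈ 1.493.
Tax multiplier = −c·k = −0.67/0.67 = −1. Need ΔY = +$862 million, so ΔT = ΔY/(−c·k) = −(+$862 million) × 0.67 / 0.67 = −$862 million.
The government should cut lump-sum taxes by $862 million.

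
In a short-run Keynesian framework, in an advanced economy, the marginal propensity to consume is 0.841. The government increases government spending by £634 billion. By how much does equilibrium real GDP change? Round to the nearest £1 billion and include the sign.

+£3,987 billion

Government-spending multiplier = 1/(1 − MPC) = 1/(1 − 0.841) = 1/0.159 ≈ 6.289.
ΔY = k × ΔG = (+£634 billion) / 0.159 ≈ +£3,987 billion.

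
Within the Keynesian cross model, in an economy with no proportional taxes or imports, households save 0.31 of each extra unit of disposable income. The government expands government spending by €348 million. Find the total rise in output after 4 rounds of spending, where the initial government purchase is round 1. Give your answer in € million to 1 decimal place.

€868.1 million

MPC = 1 − MPS = 1 − 0.31 = 0.69.
Round 1 adds ΔG = €348 million; each later round is MPC = 0.69 times the previous.
After 4 rounds: 348 + 240.12 + 165.6828 + 114.321132 = ΔG·(1 − c^4)/(1 − c) = 348 × (1 − 0.22667121)/0.31 ≈ €868.1 million.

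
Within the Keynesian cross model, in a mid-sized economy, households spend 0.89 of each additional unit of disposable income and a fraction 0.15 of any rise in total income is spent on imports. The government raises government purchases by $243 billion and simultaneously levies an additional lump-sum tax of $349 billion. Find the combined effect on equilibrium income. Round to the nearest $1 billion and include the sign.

Expenditure multiplier = 1/(1 − c + m) = 1/(1 − 0.89 + 0.15) = 1/0.26 ≈ 3.846.
ΔG contributes k·ΔG = (+$243 billion) / 0.26 ≈ +$934.6 billion.
ΔT of +$349 billion changes first-round spending by −c·ΔT = −$310.61 billion, contributing k·(−c·ΔT) = (−$310.61 billion) / 0.26 ≈ −$1,194.7 billion.
Net ΔY = k(ΔG − c·ΔT) = (−$67.61 billion) / 0.26 ≈ −$260 billion.

−$260 billion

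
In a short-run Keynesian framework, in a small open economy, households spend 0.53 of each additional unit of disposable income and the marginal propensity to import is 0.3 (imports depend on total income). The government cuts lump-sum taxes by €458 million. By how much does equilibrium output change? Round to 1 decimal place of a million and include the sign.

+€315.2 million

A lump-sum tax change of −€458 million shifts disposable income by +€458 million; first-round consumption changes by −c × ΔT = −0.53 × (−€458 million) = +€242.74 million.
Expenditure multiplier = 1/(1 − c + m) = 1/(1 − 0.53 + 0.3) = 1/0.77 ≈ 1.299.
The tax multiplier is −c × k ≈ −0.688, so ΔY = k × (−c·ΔT) = (+€242.74 million) / 0.77 ≈ +€315.2 million.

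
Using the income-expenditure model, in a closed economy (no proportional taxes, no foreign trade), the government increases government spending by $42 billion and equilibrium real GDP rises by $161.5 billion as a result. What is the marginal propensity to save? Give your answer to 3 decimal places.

Implied spending multiplier k = ΔY/ΔG = 161.5/42 ≈ 3.8452.
Since k = 1/(1 − MPC), MPC = 1 − 1/k = 1 − ΔG/ΔY = 1 − 42/161.5 ≈ 0.740.
MPS = 1 − MPC = 0.260.

0.260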